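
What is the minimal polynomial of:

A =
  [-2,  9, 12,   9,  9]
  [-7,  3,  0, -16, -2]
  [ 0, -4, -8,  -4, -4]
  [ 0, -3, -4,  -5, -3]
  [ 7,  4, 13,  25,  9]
x^4 + x^3 - 18*x^2 - 52*x - 40

The characteristic polynomial is χ_A(x) = (x - 5)*(x + 2)^4, so the eigenvalues are known. The minimal polynomial is
  m_A(x) = Π_λ (x − λ)^{k_λ}
where k_λ is the size of the *largest* Jordan block for λ (equivalently, the smallest k with (A − λI)^k v = 0 for every generalised eigenvector v of λ).

  λ = -2: largest Jordan block has size 3, contributing (x + 2)^3
  λ = 5: largest Jordan block has size 1, contributing (x − 5)

So m_A(x) = (x - 5)*(x + 2)^3 = x^4 + x^3 - 18*x^2 - 52*x - 40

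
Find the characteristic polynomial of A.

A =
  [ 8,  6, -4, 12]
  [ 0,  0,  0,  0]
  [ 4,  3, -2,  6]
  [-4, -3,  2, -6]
x^4

Expanding det(x·I − A) (e.g. by cofactor expansion or by noting that A is similar to its Jordan form J, which has the same characteristic polynomial as A) gives
  χ_A(x) = x^4
which factors as x^4. The eigenvalues (with algebraic multiplicities) are λ = 0 with multiplicity 4.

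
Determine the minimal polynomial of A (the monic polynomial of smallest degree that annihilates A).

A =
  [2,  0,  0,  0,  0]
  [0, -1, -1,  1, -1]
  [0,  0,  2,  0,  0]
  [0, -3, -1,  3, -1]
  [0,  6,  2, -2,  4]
x^2 - 4*x + 4

The characteristic polynomial is χ_A(x) = (x - 2)^5, so the eigenvalues are known. The minimal polynomial is
  m_A(x) = Π_λ (x − λ)^{k_λ}
where k_λ is the size of the *largest* Jordan block for λ (equivalently, the smallest k with (A − λI)^k v = 0 for every generalised eigenvector v of λ).

  λ = 2: largest Jordan block has size 2, contributing (x − 2)^2

So m_A(x) = (x - 2)^2 = x^2 - 4*x + 4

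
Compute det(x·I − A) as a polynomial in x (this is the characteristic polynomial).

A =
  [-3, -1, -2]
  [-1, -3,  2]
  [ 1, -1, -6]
x^3 + 12*x^2 + 48*x + 64

Expanding det(x·I − A) (e.g. by cofactor expansion or by noting that A is similar to its Jordan form J, which has the same characteristic polynomial as A) gives
  χ_A(x) = x^3 + 12*x^2 + 48*x + 64
which factors as (x + 4)^3. The eigenvalues (with algebraic multiplicities) are λ = -4 with multiplicity 3.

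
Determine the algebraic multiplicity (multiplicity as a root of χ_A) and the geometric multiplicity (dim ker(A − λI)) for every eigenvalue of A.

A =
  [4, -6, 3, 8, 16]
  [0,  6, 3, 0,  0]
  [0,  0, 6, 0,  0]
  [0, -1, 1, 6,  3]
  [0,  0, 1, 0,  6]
λ = 4: alg = 1, geom = 1; λ = 6: alg = 4, geom = 2

Step 1 — factor the characteristic polynomial to read off the algebraic multiplicities:
  χ_A(x) = (x - 6)^4*(x - 4)

Step 2 — compute geometric multiplicities via the rank-nullity identity g(λ) = n − rank(A − λI):
  rank(A − (4)·I) = 4, so dim ker(A − (4)·I) = n − 4 = 1
  rank(A − (6)·I) = 3, so dim ker(A − (6)·I) = n − 3 = 2

Summary:
  λ = 4: algebraic multiplicity = 1, geometric multiplicity = 1
  λ = 6: algebraic multiplicity = 4, geometric multiplicity = 2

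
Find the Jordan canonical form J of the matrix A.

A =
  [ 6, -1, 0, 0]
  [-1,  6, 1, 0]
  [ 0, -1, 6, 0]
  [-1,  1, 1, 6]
J_3(6) ⊕ J_1(6)

The characteristic polynomial is
  det(x·I − A) = x^4 - 24*x^3 + 216*x^2 - 864*x + 1296 = (x - 6)^4

Eigenvalues and multiplicities (the geometric multiplicity of λ is n − rank(A − λI), which equals the number of Jordan blocks for λ):
  λ = 6: algebraic multiplicity = 4, geometric multiplicity = 2

Determining the block sizes for each eigenvalue:
  λ = 6: with am = 4 and gm = 2, the partition is not yet determined (e.g. several partitions of 4 into 2 parts exist). Let N = A − (6)·I. Computing rank(N^1) = 2, rank(N^2) = 1, rank(N^3) = 0; the number of blocks of size ≥ j is rank(N^{j−1}) − rank(N^j), giving [2, 1, 1]. So we have 1 block(s) of size 3, 1 block(s) of size 1 → block sizes [3, 1]

Assembling the blocks gives a Jordan form
J =
  [6, 1, 0, 0]
  [0, 6, 1, 0]
  [0, 0, 6, 0]
  [0, 0, 0, 6]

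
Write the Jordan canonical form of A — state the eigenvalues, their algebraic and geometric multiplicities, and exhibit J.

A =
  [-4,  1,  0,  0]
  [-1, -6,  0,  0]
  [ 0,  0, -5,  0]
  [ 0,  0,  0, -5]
J_2(-5) ⊕ J_1(-5) ⊕ J_1(-5)

The characteristic polynomial is
  det(x·I − A) = x^4 + 20*x^3 + 150*x^2 + 500*x + 625 = (x + 5)^4

Eigenvalues and multiplicities (the geometric multiplicity of λ is n − rank(A − λI), which equals the number of Jordan blocks for λ):
  λ = -5: algebraic multiplicity = 4, geometric multiplicity = 3

Determining the block sizes for each eigenvalue:
  λ = -5: 3 blocks summing to 4 forces exactly one block of size 2 and the rest size 1 → block sizes [2, 1, 1]

Assembling the blocks gives a Jordan form
J =
  [-5,  1,  0,  0]
  [ 0, -5,  0,  0]
  [ 0,  0, -5,  0]
  [ 0,  0,  0, -5]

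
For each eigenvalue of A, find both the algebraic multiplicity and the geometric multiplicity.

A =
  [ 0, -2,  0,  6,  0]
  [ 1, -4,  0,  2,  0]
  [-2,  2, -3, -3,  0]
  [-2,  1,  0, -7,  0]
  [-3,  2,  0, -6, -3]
λ = -4: alg = 2, geom = 1; λ = -3: alg = 3, geom = 2

Step 1 — factor the characteristic polynomial to read off the algebraic multiplicities:
  χ_A(x) = (x + 3)^3*(x + 4)^2

Step 2 — compute geometric multiplicities via the rank-nullity identity g(λ) = n − rank(A − λI):
  rank(A − (-4)·I) = 4, so dim ker(A − (-4)·I) = n − 4 = 1
  rank(A − (-3)·I) = 3, so dim ker(A − (-3)·I) = n − 3 = 2

Summary:
  λ = -4: algebraic multiplicity = 2, geometric multiplicity = 1
  λ = -3: algebraic multiplicity = 3, geometric multiplicity = 2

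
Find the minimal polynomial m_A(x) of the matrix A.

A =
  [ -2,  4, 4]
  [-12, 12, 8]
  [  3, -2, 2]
x^2 - 8*x + 16

The characteristic polynomial is χ_A(x) = (x - 4)^3, so the eigenvalues are known. The minimal polynomial is
  m_A(x) = Π_λ (x − λ)^{k_λ}
where k_λ is the size of the *largest* Jordan block for λ (equivalently, the smallest k with (A − λI)^k v = 0 for every generalised eigenvector v of λ).

  λ = 4: largest Jordan block has size 2, contributing (x − 4)^2

So m_A(x) = (x - 4)^2 = x^2 - 8*x + 16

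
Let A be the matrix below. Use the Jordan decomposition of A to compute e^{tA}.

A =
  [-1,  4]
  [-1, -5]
e^{tA} =
  [2*t*exp(-3*t) + exp(-3*t), 4*t*exp(-3*t)]
  [-t*exp(-3*t), -2*t*exp(-3*t) + exp(-3*t)]

Strategy: write A = P · J · P⁻¹ where J is a Jordan canonical form, so e^{tA} = P · e^{tJ} · P⁻¹, and e^{tJ} can be computed block-by-block.

A has Jordan form
J =
  [-3,  1]
  [ 0, -3]
(up to reordering of blocks).

Per-block formulas:
  For a 2×2 Jordan block J_2(-3): exp(t · J_2(-3)) = e^(-3t)·(I + t·N), where N is the 2×2 nilpotent shift.

After assembling e^{tJ} and conjugating by P, we get:

e^{tA} =
  [2*t*exp(-3*t) + exp(-3*t), 4*t*exp(-3*t)]
  [-t*exp(-3*t), -2*t*exp(-3*t) + exp(-3*t)]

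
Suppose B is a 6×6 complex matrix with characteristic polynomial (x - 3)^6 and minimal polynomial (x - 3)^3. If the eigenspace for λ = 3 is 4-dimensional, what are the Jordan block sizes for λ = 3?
Block sizes for λ = 3: [3, 1, 1, 1]

Step 1 — from the characteristic polynomial, algebraic multiplicity of λ = 3 is 6. From dim ker(B − (3)·I) = 4, there are exactly 4 Jordan blocks for λ = 3.
Step 2 — from the minimal polynomial, the factor (x − 3)^3 tells us the largest block for λ = 3 has size 3.
Step 3 — with total size 6, 4 blocks, and largest block 3, the block sizes (in nonincreasing order) are [3, 1, 1, 1].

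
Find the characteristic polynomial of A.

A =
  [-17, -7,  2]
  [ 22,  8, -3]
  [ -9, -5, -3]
x^3 + 12*x^2 + 48*x + 64

Expanding det(x·I − A) (e.g. by cofactor expansion or by noting that A is similar to its Jordan form J, which has the same characteristic polynomial as A) gives
  χ_A(x) = x^3 + 12*x^2 + 48*x + 64
which factors as (x + 4)^3. The eigenvalues (with algebraic multiplicities) are λ = -4 with multiplicity 3.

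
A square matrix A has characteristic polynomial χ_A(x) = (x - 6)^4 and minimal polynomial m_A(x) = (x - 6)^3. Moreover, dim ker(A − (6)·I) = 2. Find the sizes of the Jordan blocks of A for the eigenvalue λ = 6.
Block sizes for λ = 6: [3, 1]

Step 1 — from the characteristic polynomial, algebraic multiplicity of λ = 6 is 4. From dim ker(A − (6)·I) = 2, there are exactly 2 Jordan blocks for λ = 6.
Step 2 — from the minimal polynomial, the factor (x − 6)^3 tells us the largest block for λ = 6 has size 3.
Step 3 — with total size 4, 2 blocks, and largest block 3, the block sizes (in nonincreasing order) are [3, 1].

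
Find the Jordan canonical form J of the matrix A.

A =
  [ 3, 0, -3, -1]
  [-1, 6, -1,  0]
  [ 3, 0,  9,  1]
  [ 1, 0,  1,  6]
J_3(6) ⊕ J_1(6)

The characteristic polynomial is
  det(x·I − A) = x^4 - 24*x^3 + 216*x^2 - 864*x + 1296 = (x - 6)^4

Eigenvalues and multiplicities (the geometric multiplicity of λ is n − rank(A − λI), which equals the number of Jordan blocks for λ):
  λ = 6: algebraic multiplicity = 4, geometric multiplicity = 2

Determining the block sizes for each eigenvalue:
  λ = 6: with am = 4 and gm = 2, the partition is not yet determined (e.g. several partitions of 4 into 2 parts exist). Let N = A − (6)·I. Computing rank(N^1) = 2, rank(N^2) = 1, rank(N^3) = 0; the number of blocks of size ≥ j is rank(N^{j−1}) − rank(N^j), giving [2, 1, 1]. So we have 1 block(s) of size 3, 1 block(s) of size 1 → block sizes [3, 1]

Assembling the blocks gives a Jordan form
J =
  [6, 1, 0, 0]
  [0, 6, 1, 0]
  [0, 0, 6, 0]
  [0, 0, 0, 6]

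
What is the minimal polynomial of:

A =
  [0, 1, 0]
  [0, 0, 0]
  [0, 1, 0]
x^2

The characteristic polynomial is χ_A(x) = x^3, so the eigenvalues are known. The minimal polynomial is
  m_A(x) = Π_λ (x − λ)^{k_λ}
where k_λ is the size of the *largest* Jordan block for λ (equivalently, the smallest k with (A − λI)^k v = 0 for every generalised eigenvector v of λ).

  λ = 0: largest Jordan block has size 2, contributing (x − 0)^2

So m_A(x) = x^2 = x^2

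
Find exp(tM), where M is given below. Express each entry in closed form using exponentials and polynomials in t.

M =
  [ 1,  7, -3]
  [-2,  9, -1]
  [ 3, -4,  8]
e^{tM} =
  [t^2*exp(6*t) - 5*t*exp(6*t) + exp(6*t), -t^2*exp(6*t) + 7*t*exp(6*t), t^2*exp(6*t) - 3*t*exp(6*t)]
  [t^2*exp(6*t)/2 - 2*t*exp(6*t), -t^2*exp(6*t)/2 + 3*t*exp(6*t) + exp(6*t), t^2*exp(6*t)/2 - t*exp(6*t)]
  [-t^2*exp(6*t)/2 + 3*t*exp(6*t), t^2*exp(6*t)/2 - 4*t*exp(6*t), -t^2*exp(6*t)/2 + 2*t*exp(6*t) + exp(6*t)]

Strategy: write M = P · J · P⁻¹ where J is a Jordan canonical form, so e^{tM} = P · e^{tJ} · P⁻¹, and e^{tJ} can be computed block-by-block.

M has Jordan form
J =
  [6, 1, 0]
  [0, 6, 1]
  [0, 0, 6]
(up to reordering of blocks).

Per-block formulas:
  For a 3×3 Jordan block J_3(6): exp(t · J_3(6)) = e^(6t)·(I + t·N + (t^2/2)·N^2), where N is the 3×3 nilpotent shift.

After assembling e^{tJ} and conjugating by P, we get:

e^{tM} =
  [t^2*exp(6*t) - 5*t*exp(6*t) + exp(6*t), -t^2*exp(6*t) + 7*t*exp(6*t), t^2*exp(6*t) - 3*t*exp(6*t)]
  [t^2*exp(6*t)/2 - 2*t*exp(6*t), -t^2*exp(6*t)/2 + 3*t*exp(6*t) + exp(6*t), t^2*exp(6*t)/2 - t*exp(6*t)]
  [-t^2*exp(6*t)/2 + 3*t*exp(6*t), t^2*exp(6*t)/2 - 4*t*exp(6*t), -t^2*exp(6*t)/2 + 2*t*exp(6*t) + exp(6*t)]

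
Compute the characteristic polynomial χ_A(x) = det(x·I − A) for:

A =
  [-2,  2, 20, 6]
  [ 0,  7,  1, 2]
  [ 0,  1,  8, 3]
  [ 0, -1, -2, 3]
x^4 - 16*x^3 + 72*x^2 - 432

Expanding det(x·I − A) (e.g. by cofactor expansion or by noting that A is similar to its Jordan form J, which has the same characteristic polynomial as A) gives
  χ_A(x) = x^4 - 16*x^3 + 72*x^2 - 432
which factors as (x - 6)^3*(x + 2). The eigenvalues (with algebraic multiplicities) are λ = -2 with multiplicity 1, λ = 6 with multiplicity 3.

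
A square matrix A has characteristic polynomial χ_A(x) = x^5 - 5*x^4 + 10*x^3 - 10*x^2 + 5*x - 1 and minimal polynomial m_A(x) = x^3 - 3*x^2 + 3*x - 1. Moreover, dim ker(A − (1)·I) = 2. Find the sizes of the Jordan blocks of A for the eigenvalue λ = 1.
Block sizes for λ = 1: [3, 2]

Step 1 — from the characteristic polynomial, algebraic multiplicity of λ = 1 is 5. From dim ker(A − (1)·I) = 2, there are exactly 2 Jordan blocks for λ = 1.
Step 2 — from the minimal polynomial, the factor (x − 1)^3 tells us the largest block for λ = 1 has size 3.
Step 3 — with total size 5, 2 blocks, and largest block 3, the block sizes (in nonincreasing order) are [3, 2].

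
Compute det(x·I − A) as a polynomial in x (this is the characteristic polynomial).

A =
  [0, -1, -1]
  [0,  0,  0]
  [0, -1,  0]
x^3

Expanding det(x·I − A) (e.g. by cofactor expansion or by noting that A is similar to its Jordan form J, which has the same characteristic polynomial as A) gives
  χ_A(x) = x^3
which factors as x^3. The eigenvalues (with algebraic multiplicities) are λ = 0 with multiplicity 3.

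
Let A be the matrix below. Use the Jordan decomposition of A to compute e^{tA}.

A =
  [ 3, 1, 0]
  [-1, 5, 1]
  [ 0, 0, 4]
e^{tA} =
  [-t*exp(4*t) + exp(4*t), t*exp(4*t), t^2*exp(4*t)/2]
  [-t*exp(4*t), t*exp(4*t) + exp(4*t), t^2*exp(4*t)/2 + t*exp(4*t)]
  [0, 0, exp(4*t)]

Strategy: write A = P · J · P⁻¹ where J is a Jordan canonical form, so e^{tA} = P · e^{tJ} · P⁻¹, and e^{tJ} can be computed block-by-block.

A has Jordan form
J =
  [4, 1, 0]
  [0, 4, 1]
  [0, 0, 4]
(up to reordering of blocks).

Per-block formulas:
  For a 3×3 Jordan block J_3(4): exp(t · J_3(4)) = e^(4t)·(I + t·N + (t^2/2)·N^2), where N is the 3×3 nilpotent shift.

After assembling e^{tJ} and conjugating by P, we get:

e^{tA} =
  [-t*exp(4*t) + exp(4*t), t*exp(4*t), t^2*exp(4*t)/2]
  [-t*exp(4*t), t*exp(4*t) + exp(4*t), t^2*exp(4*t)/2 + t*exp(4*t)]
  [0, 0, exp(4*t)]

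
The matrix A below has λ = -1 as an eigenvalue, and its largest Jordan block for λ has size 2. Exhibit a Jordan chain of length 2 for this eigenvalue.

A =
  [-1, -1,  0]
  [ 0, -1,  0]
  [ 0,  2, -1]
A Jordan chain for λ = -1 of length 2:
v_1 = (-1, 0, 2)ᵀ
v_2 = (0, 1, 0)ᵀ

Let N = A − (-1)·I. We want v_2 with N^2 v_2 = 0 but N^1 v_2 ≠ 0; then v_{j-1} := N · v_j for j = 2, …, 2.

Pick v_2 = (0, 1, 0)ᵀ.
Then v_1 = N · v_2 = (-1, 0, 2)ᵀ.

Sanity check: (A − (-1)·I) v_1 = (0, 0, 0)ᵀ = 0. ✓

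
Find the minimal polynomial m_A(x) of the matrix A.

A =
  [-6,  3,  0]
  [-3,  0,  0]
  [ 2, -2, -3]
x^2 + 6*x + 9

The characteristic polynomial is χ_A(x) = (x + 3)^3, so the eigenvalues are known. The minimal polynomial is
  m_A(x) = Π_λ (x − λ)^{k_λ}
where k_λ is the size of the *largest* Jordan block for λ (equivalently, the smallest k with (A − λI)^k v = 0 for every generalised eigenvector v of λ).

  λ = -3: largest Jordan block has size 2, contributing (x + 3)^2

So m_A(x) = (x + 3)^2 = x^2 + 6*x + 9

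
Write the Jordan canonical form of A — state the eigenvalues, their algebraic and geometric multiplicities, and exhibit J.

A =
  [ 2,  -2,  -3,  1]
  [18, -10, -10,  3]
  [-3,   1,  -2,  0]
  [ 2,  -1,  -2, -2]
J_2(-3) ⊕ J_2(-3)

The characteristic polynomial is
  det(x·I − A) = x^4 + 12*x^3 + 54*x^2 + 108*x + 81 = (x + 3)^4

Eigenvalues and multiplicities (the geometric multiplicity of λ is n − rank(A − λI), which equals the number of Jordan blocks for λ):
  λ = -3: algebraic multiplicity = 4, geometric multiplicity = 2

Determining the block sizes for each eigenvalue:
  λ = -3: with am = 4 and gm = 2, the partition is not yet determined (e.g. several partitions of 4 into 2 parts exist). Let N = A − (-3)·I. Computing rank(N^1) = 2, rank(N^2) = 0; the number of blocks of size ≥ j is rank(N^{j−1}) − rank(N^j), giving [2, 2]. So we have 2 block(s) of size 2 → block sizes [2, 2]

Assembling the blocks gives a Jordan form
J =
  [-3,  1,  0,  0]
  [ 0, -3,  0,  0]
  [ 0,  0, -3,  1]
  [ 0,  0,  0, -3]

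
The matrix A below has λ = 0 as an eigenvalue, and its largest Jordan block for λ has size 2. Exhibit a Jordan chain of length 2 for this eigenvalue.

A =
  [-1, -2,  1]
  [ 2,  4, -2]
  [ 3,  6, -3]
A Jordan chain for λ = 0 of length 2:
v_1 = (-1, 2, 3)ᵀ
v_2 = (1, 0, 0)ᵀ

Let N = A − (0)·I. We want v_2 with N^2 v_2 = 0 but N^1 v_2 ≠ 0; then v_{j-1} := N · v_j for j = 2, …, 2.

Pick v_2 = (1, 0, 0)ᵀ.
Then v_1 = N · v_2 = (-1, 2, 3)ᵀ.

Sanity check: (A − (0)·I) v_1 = (0, 0, 0)ᵀ = 0. ✓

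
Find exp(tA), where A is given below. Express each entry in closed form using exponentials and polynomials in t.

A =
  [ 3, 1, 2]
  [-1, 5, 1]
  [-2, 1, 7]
e^{tA} =
  [-t^2*exp(5*t)/2 - 2*t*exp(5*t) + exp(5*t), t*exp(5*t), t^2*exp(5*t)/2 + 2*t*exp(5*t)]
  [-t*exp(5*t), exp(5*t), t*exp(5*t)]
  [-t^2*exp(5*t)/2 - 2*t*exp(5*t), t*exp(5*t), t^2*exp(5*t)/2 + 2*t*exp(5*t) + exp(5*t)]

Strategy: write A = P · J · P⁻¹ where J is a Jordan canonical form, so e^{tA} = P · e^{tJ} · P⁻¹, and e^{tJ} can be computed block-by-block.

A has Jordan form
J =
  [5, 1, 0]
  [0, 5, 1]
  [0, 0, 5]
(up to reordering of blocks).

Per-block formulas:
  For a 3×3 Jordan block J_3(5): exp(t · J_3(5)) = e^(5t)·(I + t·N + (t^2/2)·N^2), where N is the 3×3 nilpotent shift.

After assembling e^{tJ} and conjugating by P, we get:

e^{tA} =
  [-t^2*exp(5*t)/2 - 2*t*exp(5*t) + exp(5*t), t*exp(5*t), t^2*exp(5*t)/2 + 2*t*exp(5*t)]
  [-t*exp(5*t), exp(5*t), t*exp(5*t)]
  [-t^2*exp(5*t)/2 - 2*t*exp(5*t), t*exp(5*t), t^2*exp(5*t)/2 + 2*t*exp(5*t) + exp(5*t)]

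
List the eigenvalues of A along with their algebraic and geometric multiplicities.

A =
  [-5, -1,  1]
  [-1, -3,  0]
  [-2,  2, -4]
λ = -4: alg = 3, geom = 1

Step 1 — factor the characteristic polynomial to read off the algebraic multiplicities:
  χ_A(x) = (x + 4)^3

Step 2 — compute geometric multiplicities via the rank-nullity identity g(λ) = n − rank(A − λI):
  rank(A − (-4)·I) = 2, so dim ker(A − (-4)·I) = n − 2 = 1

Summary:
  λ = -4: algebraic multiplicity = 3, geometric multiplicity = 1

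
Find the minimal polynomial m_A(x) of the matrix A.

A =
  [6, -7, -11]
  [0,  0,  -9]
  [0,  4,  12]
x^3 - 18*x^2 + 108*x - 216

The characteristic polynomial is χ_A(x) = (x - 6)^3, so the eigenvalues are known. The minimal polynomial is
  m_A(x) = Π_λ (x − λ)^{k_λ}
where k_λ is the size of the *largest* Jordan block for λ (equivalently, the smallest k with (A − λI)^k v = 0 for every generalised eigenvector v of λ).

  λ = 6: largest Jordan block has size 3, contributing (x − 6)^3

So m_A(x) = (x - 6)^3 = x^3 - 18*x^2 + 108*x - 216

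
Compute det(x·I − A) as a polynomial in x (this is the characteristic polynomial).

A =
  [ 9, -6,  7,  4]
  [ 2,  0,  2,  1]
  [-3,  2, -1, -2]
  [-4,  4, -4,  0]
x^4 - 8*x^3 + 24*x^2 - 32*x + 16

Expanding det(x·I − A) (e.g. by cofactor expansion or by noting that A is similar to its Jordan form J, which has the same characteristic polynomial as A) gives
  χ_A(x) = x^4 - 8*x^3 + 24*x^2 - 32*x + 16
which factors as (x - 2)^4. The eigenvalues (with algebraic multiplicities) are λ = 2 with multiplicity 4.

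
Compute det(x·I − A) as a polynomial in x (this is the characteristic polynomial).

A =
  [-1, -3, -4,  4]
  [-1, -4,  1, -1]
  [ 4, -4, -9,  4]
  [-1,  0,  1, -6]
x^4 + 20*x^3 + 150*x^2 + 500*x + 625

Expanding det(x·I − A) (e.g. by cofactor expansion or by noting that A is similar to its Jordan form J, which has the same characteristic polynomial as A) gives
  χ_A(x) = x^4 + 20*x^3 + 150*x^2 + 500*x + 625
which factors as (x + 5)^4. The eigenvalues (with algebraic multiplicities) are λ = -5 with multiplicity 4.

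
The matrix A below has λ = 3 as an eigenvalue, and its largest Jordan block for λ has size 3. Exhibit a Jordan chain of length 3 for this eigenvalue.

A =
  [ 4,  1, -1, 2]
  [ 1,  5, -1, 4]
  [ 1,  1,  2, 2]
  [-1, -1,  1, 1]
A Jordan chain for λ = 3 of length 3:
v_1 = (-1, -2, -1, 1)ᵀ
v_2 = (1, 1, 1, -1)ᵀ
v_3 = (1, 0, 0, 0)ᵀ

Let N = A − (3)·I. We want v_3 with N^3 v_3 = 0 but N^2 v_3 ≠ 0; then v_{j-1} := N · v_j for j = 3, …, 2.

Pick v_3 = (1, 0, 0, 0)ᵀ.
Then v_2 = N · v_3 = (1, 1, 1, -1)ᵀ.
Then v_1 = N · v_2 = (-1, -2, -1, 1)ᵀ.

Sanity check: (A − (3)·I) v_1 = (0, 0, 0, 0)ᵀ = 0. ✓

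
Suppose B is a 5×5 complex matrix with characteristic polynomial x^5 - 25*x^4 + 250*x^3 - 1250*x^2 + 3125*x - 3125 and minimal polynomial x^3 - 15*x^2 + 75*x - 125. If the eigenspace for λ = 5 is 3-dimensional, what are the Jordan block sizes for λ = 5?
Block sizes for λ = 5: [3, 1, 1]

Step 1 — from the characteristic polynomial, algebraic multiplicity of λ = 5 is 5. From dim ker(B − (5)·I) = 3, there are exactly 3 Jordan blocks for λ = 5.
Step 2 — from the minimal polynomial, the factor (x − 5)^3 tells us the largest block for λ = 5 has size 3.
Step 3 — with total size 5, 3 blocks, and largest block 3, the block sizes (in nonincreasing order) are [3, 1, 1].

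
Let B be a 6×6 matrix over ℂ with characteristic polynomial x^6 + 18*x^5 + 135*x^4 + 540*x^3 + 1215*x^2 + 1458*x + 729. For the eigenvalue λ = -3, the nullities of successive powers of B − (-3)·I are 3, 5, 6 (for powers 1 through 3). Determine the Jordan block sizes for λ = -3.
Block sizes for λ = -3: [3, 2, 1]

From the dimensions of kernels of powers, the number of Jordan blocks of size at least j is d_j − d_{j−1} where d_j = dim ker(N^j) (with d_0 = 0). Computing the differences gives [3, 2, 1].
The number of blocks of size exactly k is (#blocks of size ≥ k) − (#blocks of size ≥ k + 1), so the partition is: 1 block(s) of size 1, 1 block(s) of size 2, 1 block(s) of size 3.
In nonincreasing order the block sizes are [3, 2, 1].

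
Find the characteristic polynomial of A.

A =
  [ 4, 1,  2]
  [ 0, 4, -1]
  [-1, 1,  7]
x^3 - 15*x^2 + 75*x - 125

Expanding det(x·I − A) (e.g. by cofactor expansion or by noting that A is similar to its Jordan form J, which has the same characteristic polynomial as A) gives
  χ_A(x) = x^3 - 15*x^2 + 75*x - 125
which factors as (x - 5)^3. The eigenvalues (with algebraic multiplicities) are λ = 5 with multiplicity 3.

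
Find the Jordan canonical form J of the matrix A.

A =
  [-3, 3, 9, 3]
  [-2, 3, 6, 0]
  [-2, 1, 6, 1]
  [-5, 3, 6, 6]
J_3(3) ⊕ J_1(3)

The characteristic polynomial is
  det(x·I − A) = x^4 - 12*x^3 + 54*x^2 - 108*x + 81 = (x - 3)^4

Eigenvalues and multiplicities (the geometric multiplicity of λ is n − rank(A − λI), which equals the number of Jordan blocks for λ):
  λ = 3: algebraic multiplicity = 4, geometric multiplicity = 2

Determining the block sizes for each eigenvalue:
  λ = 3: with am = 4 and gm = 2, the partition is not yet determined (e.g. several partitions of 4 into 2 parts exist). Let N = A − (3)·I. Computing rank(N^1) = 2, rank(N^2) = 1, rank(N^3) = 0; the number of blocks of size ≥ j is rank(N^{j−1}) − rank(N^j), giving [2, 1, 1]. So we have 1 block(s) of size 3, 1 block(s) of size 1 → block sizes [3, 1]

Assembling the blocks gives a Jordan form
J =
  [3, 1, 0, 0]
  [0, 3, 1, 0]
  [0, 0, 3, 0]
  [0, 0, 0, 3]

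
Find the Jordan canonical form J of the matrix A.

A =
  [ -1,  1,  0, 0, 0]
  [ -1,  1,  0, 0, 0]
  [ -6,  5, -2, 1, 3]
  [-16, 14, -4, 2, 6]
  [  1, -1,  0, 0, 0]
J_2(0) ⊕ J_2(0) ⊕ J_1(0)

The characteristic polynomial is
  det(x·I − A) = x^5

Eigenvalues and multiplicities (the geometric multiplicity of λ is n − rank(A − λI), which equals the number of Jordan blocks for λ):
  λ = 0: algebraic multiplicity = 5, geometric multiplicity = 3

Determining the block sizes for each eigenvalue:
  λ = 0: with am = 5 and gm = 3, the partition is not yet determined (e.g. several partitions of 5 into 3 parts exist). Let N = A − (0)·I. Computing rank(N^1) = 2, rank(N^2) = 0; the number of blocks of size ≥ j is rank(N^{j−1}) − rank(N^j), giving [3, 2]. So we have 2 block(s) of size 2, 1 block(s) of size 1 → block sizes [2, 2, 1]

Assembling the blocks gives a Jordan form
J =
  [0, 1, 0, 0, 0]
  [0, 0, 0, 0, 0]
  [0, 0, 0, 1, 0]
  [0, 0, 0, 0, 0]
  [0, 0, 0, 0, 0]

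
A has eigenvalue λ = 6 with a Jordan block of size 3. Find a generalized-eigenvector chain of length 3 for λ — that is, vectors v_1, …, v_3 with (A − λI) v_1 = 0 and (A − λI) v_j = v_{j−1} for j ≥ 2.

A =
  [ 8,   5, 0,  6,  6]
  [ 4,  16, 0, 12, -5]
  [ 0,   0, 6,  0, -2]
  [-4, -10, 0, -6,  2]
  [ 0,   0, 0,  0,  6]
A Jordan chain for λ = 6 of length 3:
v_1 = (-1, -2, 0, 2, 0)ᵀ
v_2 = (6, -5, -2, 2, 0)ᵀ
v_3 = (0, 0, 0, 0, 1)ᵀ

Let N = A − (6)·I. We want v_3 with N^3 v_3 = 0 but N^2 v_3 ≠ 0; then v_{j-1} := N · v_j for j = 3, …, 2.

Pick v_3 = (0, 0, 0, 0, 1)ᵀ.
Then v_2 = N · v_3 = (6, -5, -2, 2, 0)ᵀ.
Then v_1 = N · v_2 = (-1, -2, 0, 2, 0)ᵀ.

Sanity check: (A − (6)·I) v_1 = (0, 0, 0, 0, 0)ᵀ = 0. ✓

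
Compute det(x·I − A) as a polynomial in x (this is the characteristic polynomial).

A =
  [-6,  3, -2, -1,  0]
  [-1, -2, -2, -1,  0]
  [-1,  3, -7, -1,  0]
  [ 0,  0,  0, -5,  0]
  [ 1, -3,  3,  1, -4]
x^5 + 24*x^4 + 230*x^3 + 1100*x^2 + 2625*x + 2500

Expanding det(x·I − A) (e.g. by cofactor expansion or by noting that A is similar to its Jordan form J, which has the same characteristic polynomial as A) gives
  χ_A(x) = x^5 + 24*x^4 + 230*x^3 + 1100*x^2 + 2625*x + 2500
which factors as (x + 4)*(x + 5)^4. The eigenvalues (with algebraic multiplicities) are λ = -5 with multiplicity 4, λ = -4 with multiplicity 1.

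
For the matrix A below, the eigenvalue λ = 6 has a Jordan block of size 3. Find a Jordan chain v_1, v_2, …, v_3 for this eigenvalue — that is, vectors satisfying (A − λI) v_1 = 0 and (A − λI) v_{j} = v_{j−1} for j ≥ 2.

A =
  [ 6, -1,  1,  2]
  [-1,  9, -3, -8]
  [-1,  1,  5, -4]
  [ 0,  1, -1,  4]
A Jordan chain for λ = 6 of length 3:
v_1 = (0, -1, -1, 0)ᵀ
v_2 = (-1, 3, 1, 1)ᵀ
v_3 = (0, 1, 0, 0)ᵀ

Let N = A − (6)·I. We want v_3 with N^3 v_3 = 0 but N^2 v_3 ≠ 0; then v_{j-1} := N · v_j for j = 3, …, 2.

Pick v_3 = (0, 1, 0, 0)ᵀ.
Then v_2 = N · v_3 = (-1, 3, 1, 1)ᵀ.
Then v_1 = N · v_2 = (0, -1, -1, 0)ᵀ.

Sanity check: (A − (6)·I) v_1 = (0, 0, 0, 0)ᵀ = 0. ✓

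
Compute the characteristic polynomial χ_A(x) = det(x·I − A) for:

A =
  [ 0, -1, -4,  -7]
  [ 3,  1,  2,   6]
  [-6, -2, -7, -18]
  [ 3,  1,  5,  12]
x^4 - 6*x^3 + 9*x^2

Expanding det(x·I − A) (e.g. by cofactor expansion or by noting that A is similar to its Jordan form J, which has the same characteristic polynomial as A) gives
  χ_A(x) = x^4 - 6*x^3 + 9*x^2
which factors as x^2*(x - 3)^2. The eigenvalues (with algebraic multiplicities) are λ = 0 with multiplicity 2, λ = 3 with multiplicity 2.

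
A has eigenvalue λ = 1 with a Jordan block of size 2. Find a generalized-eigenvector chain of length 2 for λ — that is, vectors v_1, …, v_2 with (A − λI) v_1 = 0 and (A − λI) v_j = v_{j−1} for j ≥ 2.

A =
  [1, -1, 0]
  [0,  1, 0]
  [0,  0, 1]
A Jordan chain for λ = 1 of length 2:
v_1 = (-1, 0, 0)ᵀ
v_2 = (0, 1, 0)ᵀ

Let N = A − (1)·I. We want v_2 with N^2 v_2 = 0 but N^1 v_2 ≠ 0; then v_{j-1} := N · v_j for j = 2, …, 2.

Pick v_2 = (0, 1, 0)ᵀ.
Then v_1 = N · v_2 = (-1, 0, 0)ᵀ.

Sanity check: (A − (1)·I) v_1 = (0, 0, 0)ᵀ = 0. ✓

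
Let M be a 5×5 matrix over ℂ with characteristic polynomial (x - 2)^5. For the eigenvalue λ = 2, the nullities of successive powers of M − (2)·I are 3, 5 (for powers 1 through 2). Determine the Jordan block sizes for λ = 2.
Block sizes for λ = 2: [2, 2, 1]

From the dimensions of kernels of powers, the number of Jordan blocks of size at least j is d_j − d_{j−1} where d_j = dim ker(N^j) (with d_0 = 0). Computing the differences gives [3, 2].
The number of blocks of size exactly k is (#blocks of size ≥ k) − (#blocks of size ≥ k + 1), so the partition is: 1 block(s) of size 1, 2 block(s) of size 2.
In nonincreasing order the block sizes are [2, 2, 1].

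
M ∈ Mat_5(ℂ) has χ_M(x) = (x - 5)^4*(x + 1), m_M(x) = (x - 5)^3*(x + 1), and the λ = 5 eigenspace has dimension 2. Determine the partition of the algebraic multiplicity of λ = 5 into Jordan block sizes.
Block sizes for λ = 5: [3, 1]

Step 1 — from the characteristic polynomial, algebraic multiplicity of λ = 5 is 4. From dim ker(M − (5)·I) = 2, there are exactly 2 Jordan blocks for λ = 5.
Step 2 — from the minimal polynomial, the factor (x − 5)^3 tells us the largest block for λ = 5 has size 3.
Step 3 — with total size 4, 2 blocks, and largest block 3, the block sizes (in nonincreasing order) are [3, 1].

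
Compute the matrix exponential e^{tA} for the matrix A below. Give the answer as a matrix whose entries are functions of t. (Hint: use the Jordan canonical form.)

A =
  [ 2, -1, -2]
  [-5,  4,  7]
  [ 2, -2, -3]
e^{tA} =
  [t^2*exp(t) + t*exp(t) + exp(t), -t*exp(t), -t^2*exp(t)/2 - 2*t*exp(t)]
  [-3*t^2*exp(t) - 5*t*exp(t), 3*t*exp(t) + exp(t), 3*t^2*exp(t)/2 + 7*t*exp(t)]
  [2*t^2*exp(t) + 2*t*exp(t), -2*t*exp(t), -t^2*exp(t) - 4*t*exp(t) + exp(t)]

Strategy: write A = P · J · P⁻¹ where J is a Jordan canonical form, so e^{tA} = P · e^{tJ} · P⁻¹, and e^{tJ} can be computed block-by-block.

A has Jordan form
J =
  [1, 1, 0]
  [0, 1, 1]
  [0, 0, 1]
(up to reordering of blocks).

Per-block formulas:
  For a 3×3 Jordan block J_3(1): exp(t · J_3(1)) = e^(1t)·(I + t·N + (t^2/2)·N^2), where N is the 3×3 nilpotent shift.

After assembling e^{tJ} and conjugating by P, we get:

e^{tA} =
  [t^2*exp(t) + t*exp(t) + exp(t), -t*exp(t), -t^2*exp(t)/2 - 2*t*exp(t)]
  [-3*t^2*exp(t) - 5*t*exp(t), 3*t*exp(t) + exp(t), 3*t^2*exp(t)/2 + 7*t*exp(t)]
  [2*t^2*exp(t) + 2*t*exp(t), -2*t*exp(t), -t^2*exp(t) - 4*t*exp(t) + exp(t)]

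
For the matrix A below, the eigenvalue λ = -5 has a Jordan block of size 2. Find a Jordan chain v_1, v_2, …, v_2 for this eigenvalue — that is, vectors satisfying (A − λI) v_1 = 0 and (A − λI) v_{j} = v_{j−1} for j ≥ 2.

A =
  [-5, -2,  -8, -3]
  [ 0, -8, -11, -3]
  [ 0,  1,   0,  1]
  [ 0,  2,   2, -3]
A Jordan chain for λ = -5 of length 2:
v_1 = (1, 0, 0, 0)ᵀ
v_2 = (0, 1, 0, -1)ᵀ

Let N = A − (-5)·I. We want v_2 with N^2 v_2 = 0 but N^1 v_2 ≠ 0; then v_{j-1} := N · v_j for j = 2, …, 2.

Pick v_2 = (0, 1, 0, -1)ᵀ.
Then v_1 = N · v_2 = (1, 0, 0, 0)ᵀ.

Sanity check: (A − (-5)·I) v_1 = (0, 0, 0, 0)ᵀ = 0. ✓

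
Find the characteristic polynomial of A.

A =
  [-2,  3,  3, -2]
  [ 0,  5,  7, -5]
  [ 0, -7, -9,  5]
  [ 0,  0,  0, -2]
x^4 + 8*x^3 + 24*x^2 + 32*x + 16

Expanding det(x·I − A) (e.g. by cofactor expansion or by noting that A is similar to its Jordan form J, which has the same characteristic polynomial as A) gives
  χ_A(x) = x^4 + 8*x^3 + 24*x^2 + 32*x + 16
which factors as (x + 2)^4. The eigenvalues (with algebraic multiplicities) are λ = -2 with multiplicity 4.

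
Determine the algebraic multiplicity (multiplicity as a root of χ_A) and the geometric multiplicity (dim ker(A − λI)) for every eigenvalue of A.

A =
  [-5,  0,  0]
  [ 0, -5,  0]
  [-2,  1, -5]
λ = -5: alg = 3, geom = 2

Step 1 — factor the characteristic polynomial to read off the algebraic multiplicities:
  χ_A(x) = (x + 5)^3

Step 2 — compute geometric multiplicities via the rank-nullity identity g(λ) = n − rank(A − λI):
  rank(A − (-5)·I) = 1, so dim ker(A − (-5)·I) = n − 1 = 2

Summary:
  λ = -5: algebraic multiplicity = 3, geometric multiplicity = 2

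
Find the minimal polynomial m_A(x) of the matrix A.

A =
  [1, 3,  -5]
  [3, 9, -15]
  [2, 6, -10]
x^2

The characteristic polynomial is χ_A(x) = x^3, so the eigenvalues are known. The minimal polynomial is
  m_A(x) = Π_λ (x − λ)^{k_λ}
where k_λ is the size of the *largest* Jordan block for λ (equivalently, the smallest k with (A − λI)^k v = 0 for every generalised eigenvector v of λ).

  λ = 0: largest Jordan block has size 2, contributing (x − 0)^2

So m_A(x) = x^2 = x^2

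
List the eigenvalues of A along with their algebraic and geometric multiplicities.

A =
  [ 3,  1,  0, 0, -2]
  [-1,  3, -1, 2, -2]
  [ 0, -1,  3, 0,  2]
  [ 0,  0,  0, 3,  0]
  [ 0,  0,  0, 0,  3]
λ = 3: alg = 5, geom = 3

Step 1 — factor the characteristic polynomial to read off the algebraic multiplicities:
  χ_A(x) = (x - 3)^5

Step 2 — compute geometric multiplicities via the rank-nullity identity g(λ) = n − rank(A − λI):
  rank(A − (3)·I) = 2, so dim ker(A − (3)·I) = n − 2 = 3

Summary:
  λ = 3: algebraic multiplicity = 5, geometric multiplicity = 3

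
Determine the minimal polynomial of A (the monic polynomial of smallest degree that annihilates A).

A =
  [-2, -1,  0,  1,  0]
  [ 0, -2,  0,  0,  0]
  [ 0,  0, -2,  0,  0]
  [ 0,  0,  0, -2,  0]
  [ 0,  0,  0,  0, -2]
x^2 + 4*x + 4

The characteristic polynomial is χ_A(x) = (x + 2)^5, so the eigenvalues are known. The minimal polynomial is
  m_A(x) = Π_λ (x − λ)^{k_λ}
where k_λ is the size of the *largest* Jordan block for λ (equivalently, the smallest k with (A − λI)^k v = 0 for every generalised eigenvector v of λ).

  λ = -2: largest Jordan block has size 2, contributing (x + 2)^2

So m_A(x) = (x + 2)^2 = x^2 + 4*x + 4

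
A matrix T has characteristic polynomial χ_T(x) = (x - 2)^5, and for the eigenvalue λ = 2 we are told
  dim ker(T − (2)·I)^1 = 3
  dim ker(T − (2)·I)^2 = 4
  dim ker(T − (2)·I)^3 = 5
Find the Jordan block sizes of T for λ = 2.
Block sizes for λ = 2: [3, 1, 1]

From the dimensions of kernels of powers, the number of Jordan blocks of size at least j is d_j − d_{j−1} where d_j = dim ker(N^j) (with d_0 = 0). Computing the differences gives [3, 1, 1].
The number of blocks of size exactly k is (#blocks of size ≥ k) − (#blocks of size ≥ k + 1), so the partition is: 2 block(s) of size 1, 1 block(s) of size 3.
In nonincreasing order the block sizes are [3, 1, 1].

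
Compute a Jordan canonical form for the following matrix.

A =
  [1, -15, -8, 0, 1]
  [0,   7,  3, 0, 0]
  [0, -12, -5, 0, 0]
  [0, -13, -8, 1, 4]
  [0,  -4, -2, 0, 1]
J_3(1) ⊕ J_2(1)

The characteristic polynomial is
  det(x·I − A) = x^5 - 5*x^4 + 10*x^3 - 10*x^2 + 5*x - 1 = (x - 1)^5

Eigenvalues and multiplicities (the geometric multiplicity of λ is n − rank(A − λI), which equals the number of Jordan blocks for λ):
  λ = 1: algebraic multiplicity = 5, geometric multiplicity = 2

Determining the block sizes for each eigenvalue:
  λ = 1: with am = 5 and gm = 2, the partition is not yet determined (e.g. several partitions of 5 into 2 parts exist). Let N = A − (1)·I. Computing rank(N^1) = 3, rank(N^2) = 1, rank(N^3) = 0; the number of blocks of size ≥ j is rank(N^{j−1}) − rank(N^j), giving [2, 2, 1]. So we have 1 block(s) of size 3, 1 block(s) of size 2 → block sizes [3, 2]

Assembling the blocks gives a Jordan form
J =
  [1, 1, 0, 0, 0]
  [0, 1, 1, 0, 0]
  [0, 0, 1, 0, 0]
  [0, 0, 0, 1, 1]
  [0, 0, 0, 0, 1]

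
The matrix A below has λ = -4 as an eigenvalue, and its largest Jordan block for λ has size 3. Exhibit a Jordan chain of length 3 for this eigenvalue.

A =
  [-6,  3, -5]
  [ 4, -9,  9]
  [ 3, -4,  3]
A Jordan chain for λ = -4 of length 3:
v_1 = (1, -1, -1)ᵀ
v_2 = (-2, 4, 3)ᵀ
v_3 = (1, 0, 0)ᵀ

Let N = A − (-4)·I. We want v_3 with N^3 v_3 = 0 but N^2 v_3 ≠ 0; then v_{j-1} := N · v_j for j = 3, …, 2.

Pick v_3 = (1, 0, 0)ᵀ.
Then v_2 = N · v_3 = (-2, 4, 3)ᵀ.
Then v_1 = N · v_2 = (1, -1, -1)ᵀ.

Sanity check: (A − (-4)·I) v_1 = (0, 0, 0)ᵀ = 0. ✓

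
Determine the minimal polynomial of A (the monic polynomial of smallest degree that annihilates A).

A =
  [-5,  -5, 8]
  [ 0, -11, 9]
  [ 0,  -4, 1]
x^3 + 15*x^2 + 75*x + 125

The characteristic polynomial is χ_A(x) = (x + 5)^3, so the eigenvalues are known. The minimal polynomial is
  m_A(x) = Π_λ (x − λ)^{k_λ}
where k_λ is the size of the *largest* Jordan block for λ (equivalently, the smallest k with (A − λI)^k v = 0 for every generalised eigenvector v of λ).

  λ = -5: largest Jordan block has size 3, contributing (x + 5)^3

So m_A(x) = (x + 5)^3 = x^3 + 15*x^2 + 75*x + 125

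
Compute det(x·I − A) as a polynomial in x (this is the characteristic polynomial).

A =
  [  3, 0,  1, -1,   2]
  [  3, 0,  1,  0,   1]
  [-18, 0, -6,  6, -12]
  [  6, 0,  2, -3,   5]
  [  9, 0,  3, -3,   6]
x^5

Expanding det(x·I − A) (e.g. by cofactor expansion or by noting that A is similar to its Jordan form J, which has the same characteristic polynomial as A) gives
  χ_A(x) = x^5
which factors as x^5. The eigenvalues (with algebraic multiplicities) are λ = 0 with multiplicity 5.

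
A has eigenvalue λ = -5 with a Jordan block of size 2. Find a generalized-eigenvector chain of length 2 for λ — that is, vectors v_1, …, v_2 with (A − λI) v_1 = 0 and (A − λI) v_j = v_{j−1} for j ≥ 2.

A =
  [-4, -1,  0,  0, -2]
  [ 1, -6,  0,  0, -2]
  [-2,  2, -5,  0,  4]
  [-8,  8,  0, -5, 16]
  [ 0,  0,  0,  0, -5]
A Jordan chain for λ = -5 of length 2:
v_1 = (1, 1, -2, -8, 0)ᵀ
v_2 = (1, 0, 0, 0, 0)ᵀ

Let N = A − (-5)·I. We want v_2 with N^2 v_2 = 0 but N^1 v_2 ≠ 0; then v_{j-1} := N · v_j for j = 2, …, 2.

Pick v_2 = (1, 0, 0, 0, 0)ᵀ.
Then v_1 = N · v_2 = (1, 1, -2, -8, 0)ᵀ.

Sanity check: (A − (-5)·I) v_1 = (0, 0, 0, 0, 0)ᵀ = 0. ✓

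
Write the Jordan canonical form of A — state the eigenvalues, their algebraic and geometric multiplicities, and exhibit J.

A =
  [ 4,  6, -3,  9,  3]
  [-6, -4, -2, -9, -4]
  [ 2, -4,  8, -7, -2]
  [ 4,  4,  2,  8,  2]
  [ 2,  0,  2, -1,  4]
J_2(4) ⊕ J_2(4) ⊕ J_1(4)

The characteristic polynomial is
  det(x·I − A) = x^5 - 20*x^4 + 160*x^3 - 640*x^2 + 1280*x - 1024 = (x - 4)^5

Eigenvalues and multiplicities (the geometric multiplicity of λ is n − rank(A − λI), which equals the number of Jordan blocks for λ):
  λ = 4: algebraic multiplicity = 5, geometric multiplicity = 3

Determining the block sizes for each eigenvalue:
  λ = 4: with am = 5 and gm = 3, the partition is not yet determined (e.g. several partitions of 5 into 3 parts exist). Let N = A − (4)·I. Computing rank(N^1) = 2, rank(N^2) = 0; the number of blocks of size ≥ j is rank(N^{j−1}) − rank(N^j), giving [3, 2]. So we have 2 block(s) of size 2, 1 block(s) of size 1 → block sizes [2, 2, 1]

Assembling the blocks gives a Jordan form
J =
  [4, 1, 0, 0, 0]
  [0, 4, 0, 0, 0]
  [0, 0, 4, 1, 0]
  [0, 0, 0, 4, 0]
  [0, 0, 0, 0, 4]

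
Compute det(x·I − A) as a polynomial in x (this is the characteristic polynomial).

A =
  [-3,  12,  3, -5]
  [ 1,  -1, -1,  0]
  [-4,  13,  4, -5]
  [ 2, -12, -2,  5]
x^4 - 5*x^3

Expanding det(x·I − A) (e.g. by cofactor expansion or by noting that A is similar to its Jordan form J, which has the same characteristic polynomial as A) gives
  χ_A(x) = x^4 - 5*x^3
which factors as x^3*(x - 5). The eigenvalues (with algebraic multiplicities) are λ = 0 with multiplicity 3, λ = 5 with multiplicity 1.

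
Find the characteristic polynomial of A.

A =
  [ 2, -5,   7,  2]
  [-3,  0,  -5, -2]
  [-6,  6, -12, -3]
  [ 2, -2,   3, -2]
x^4 + 12*x^3 + 54*x^2 + 108*x + 81

Expanding det(x·I − A) (e.g. by cofactor expansion or by noting that A is similar to its Jordan form J, which has the same characteristic polynomial as A) gives
  χ_A(x) = x^4 + 12*x^3 + 54*x^2 + 108*x + 81
which factors as (x + 3)^4. The eigenvalues (with algebraic multiplicities) are λ = -3 with multiplicity 4.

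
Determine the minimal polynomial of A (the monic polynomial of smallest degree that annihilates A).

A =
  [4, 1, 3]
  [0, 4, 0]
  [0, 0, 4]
x^2 - 8*x + 16

The characteristic polynomial is χ_A(x) = (x - 4)^3, so the eigenvalues are known. The minimal polynomial is
  m_A(x) = Π_λ (x − λ)^{k_λ}
where k_λ is the size of the *largest* Jordan block for λ (equivalently, the smallest k with (A − λI)^k v = 0 for every generalised eigenvector v of λ).

  λ = 4: largest Jordan block has size 2, contributing (x − 4)^2

So m_A(x) = (x - 4)^2 = x^2 - 8*x + 16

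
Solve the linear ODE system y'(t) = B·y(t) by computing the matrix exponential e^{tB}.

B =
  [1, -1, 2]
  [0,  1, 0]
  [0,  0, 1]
e^{tB} =
  [exp(t), -t*exp(t), 2*t*exp(t)]
  [0, exp(t), 0]
  [0, 0, exp(t)]

Strategy: write B = P · J · P⁻¹ where J is a Jordan canonical form, so e^{tB} = P · e^{tJ} · P⁻¹, and e^{tJ} can be computed block-by-block.

B has Jordan form
J =
  [1, 1, 0]
  [0, 1, 0]
  [0, 0, 1]
(up to reordering of blocks).

Per-block formulas:
  For a 1×1 block at λ = 1: exp(t · [1]) = [e^(1t)].
  For a 2×2 Jordan block J_2(1): exp(t · J_2(1)) = e^(1t)·(I + t·N), where N is the 2×2 nilpotent shift.

After assembling e^{tJ} and conjugating by P, we get:

e^{tB} =
  [exp(t), -t*exp(t), 2*t*exp(t)]
  [0, exp(t), 0]
  [0, 0, exp(t)]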